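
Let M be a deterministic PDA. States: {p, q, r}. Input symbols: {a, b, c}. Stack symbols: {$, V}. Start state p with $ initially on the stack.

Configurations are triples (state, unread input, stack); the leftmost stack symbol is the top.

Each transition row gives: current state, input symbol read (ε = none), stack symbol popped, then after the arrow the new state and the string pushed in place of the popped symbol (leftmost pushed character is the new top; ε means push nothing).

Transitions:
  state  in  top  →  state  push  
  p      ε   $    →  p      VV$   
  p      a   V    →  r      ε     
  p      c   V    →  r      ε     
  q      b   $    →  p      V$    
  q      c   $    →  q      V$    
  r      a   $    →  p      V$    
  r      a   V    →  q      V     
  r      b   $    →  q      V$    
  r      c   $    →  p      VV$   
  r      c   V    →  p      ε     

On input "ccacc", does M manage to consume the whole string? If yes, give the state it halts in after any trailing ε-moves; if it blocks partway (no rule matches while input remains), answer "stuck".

r

(p, ccacc, $)
  ε-move, top $: go to p, push VV$ → (p, ccacc, VV$)
  read c, top V: go to r, push ε → (r, cacc, V$)
  read c, top V: go to p, push ε → (p, acc, $)
  ε-move, top $: go to p, push VV$ → (p, acc, VV$)
  read a, top V: go to r, push ε → (r, cc, V$)
  read c, top V: go to p, push ε → (p, c, $)
  ε-move, top $: go to p, push VV$ → (p, c, VV$)
  read c, top V: go to r, push ε → (r, ε, V$)
All input consumed; M is in state r.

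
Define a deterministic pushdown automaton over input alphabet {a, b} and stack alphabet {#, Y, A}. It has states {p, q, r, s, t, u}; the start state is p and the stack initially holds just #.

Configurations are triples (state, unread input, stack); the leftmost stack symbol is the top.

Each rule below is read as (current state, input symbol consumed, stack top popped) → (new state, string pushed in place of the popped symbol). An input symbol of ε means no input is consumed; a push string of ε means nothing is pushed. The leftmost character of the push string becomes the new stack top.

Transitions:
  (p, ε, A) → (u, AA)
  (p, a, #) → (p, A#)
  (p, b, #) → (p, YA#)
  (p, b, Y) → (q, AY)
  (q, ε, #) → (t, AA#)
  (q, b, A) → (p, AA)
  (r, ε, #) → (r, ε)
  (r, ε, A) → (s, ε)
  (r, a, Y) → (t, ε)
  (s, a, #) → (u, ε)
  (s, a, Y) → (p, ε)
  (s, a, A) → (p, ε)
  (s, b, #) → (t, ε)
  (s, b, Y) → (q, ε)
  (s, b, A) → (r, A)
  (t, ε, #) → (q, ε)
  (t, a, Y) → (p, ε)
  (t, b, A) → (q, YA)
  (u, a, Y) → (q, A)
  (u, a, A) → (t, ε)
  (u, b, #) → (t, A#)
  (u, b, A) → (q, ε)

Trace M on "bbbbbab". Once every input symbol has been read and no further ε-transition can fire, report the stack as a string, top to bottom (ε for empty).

(p, bbbbbab, #)
  read b, top #: go to p, push YA# → (p, bbbbab, YA#)
  read b, top Y: go to q, push AY → (q, bbbab, AYA#)
  read b, top A: go to p, push AA → (p, bbab, AAYA#)
  ε-move, top A: go to u, push AA → (u, bbab, AAAYA#)
  read b, top A: go to q, push ε → (q, bab, AAYA#)
  read b, top A: go to p, push AA → (p, ab, AAAYA#)
  ε-move, top A: go to u, push AA → (u, ab, AAAAYA#)
  read a, top A: go to t, push ε → (t, b, AAAYA#)
  read b, top A: go to q, push YA → (q, ε, YAAAYA#)
All input consumed in state q with stack YAAAYA#.

YAAAYA#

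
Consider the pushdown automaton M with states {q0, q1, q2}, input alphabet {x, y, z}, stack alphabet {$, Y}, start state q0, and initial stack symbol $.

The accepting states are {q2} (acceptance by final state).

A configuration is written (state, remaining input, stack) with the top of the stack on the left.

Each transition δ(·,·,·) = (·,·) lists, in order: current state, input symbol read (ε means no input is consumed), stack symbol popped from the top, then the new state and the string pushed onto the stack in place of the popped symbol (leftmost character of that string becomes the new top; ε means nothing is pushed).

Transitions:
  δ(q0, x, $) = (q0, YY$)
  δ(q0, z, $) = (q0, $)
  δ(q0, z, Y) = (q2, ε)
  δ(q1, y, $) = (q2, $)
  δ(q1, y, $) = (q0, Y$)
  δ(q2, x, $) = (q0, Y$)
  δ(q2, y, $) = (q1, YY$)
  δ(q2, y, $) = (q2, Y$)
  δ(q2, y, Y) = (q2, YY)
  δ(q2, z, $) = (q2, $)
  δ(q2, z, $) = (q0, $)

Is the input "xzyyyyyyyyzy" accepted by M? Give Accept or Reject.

Reject

No computation consumes all input and reaches a final state.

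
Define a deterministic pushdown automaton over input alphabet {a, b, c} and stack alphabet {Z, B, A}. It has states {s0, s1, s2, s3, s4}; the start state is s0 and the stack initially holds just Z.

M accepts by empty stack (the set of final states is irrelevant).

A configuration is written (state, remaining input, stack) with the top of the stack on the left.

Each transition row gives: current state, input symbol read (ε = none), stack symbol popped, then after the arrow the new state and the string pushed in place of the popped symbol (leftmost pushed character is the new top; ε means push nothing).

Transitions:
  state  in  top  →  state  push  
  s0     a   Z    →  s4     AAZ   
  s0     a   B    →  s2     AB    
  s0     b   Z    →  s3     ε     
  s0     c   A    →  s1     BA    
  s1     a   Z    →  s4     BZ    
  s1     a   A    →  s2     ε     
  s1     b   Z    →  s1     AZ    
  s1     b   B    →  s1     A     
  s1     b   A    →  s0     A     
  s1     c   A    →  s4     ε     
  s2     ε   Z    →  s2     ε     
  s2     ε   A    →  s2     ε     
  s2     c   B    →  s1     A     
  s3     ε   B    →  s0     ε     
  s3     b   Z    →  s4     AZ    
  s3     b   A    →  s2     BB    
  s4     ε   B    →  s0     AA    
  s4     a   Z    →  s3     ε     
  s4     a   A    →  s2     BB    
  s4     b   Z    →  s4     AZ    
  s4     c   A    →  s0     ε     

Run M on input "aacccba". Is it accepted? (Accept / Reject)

Accept

(s0, aacccba, Z) ⊢ (s4, acccba, AAZ) ⊢ (s2, cccba, BBAZ) ⊢ (s1, ccba, ABAZ) ⊢ (s4, cba, BAZ) ⊢ (s0, cba, AAAZ) ⊢ (s1, ba, BAAAZ) ⊢ (s1, a, AAAAZ) ⊢ (s2, ε, AAAZ) ⊢ (s2, ε, AAZ) ⊢ (s2, ε, AZ) ⊢ (s2, ε, Z) ⊢ (s2, ε, ε)
All input consumed and the stack is empty.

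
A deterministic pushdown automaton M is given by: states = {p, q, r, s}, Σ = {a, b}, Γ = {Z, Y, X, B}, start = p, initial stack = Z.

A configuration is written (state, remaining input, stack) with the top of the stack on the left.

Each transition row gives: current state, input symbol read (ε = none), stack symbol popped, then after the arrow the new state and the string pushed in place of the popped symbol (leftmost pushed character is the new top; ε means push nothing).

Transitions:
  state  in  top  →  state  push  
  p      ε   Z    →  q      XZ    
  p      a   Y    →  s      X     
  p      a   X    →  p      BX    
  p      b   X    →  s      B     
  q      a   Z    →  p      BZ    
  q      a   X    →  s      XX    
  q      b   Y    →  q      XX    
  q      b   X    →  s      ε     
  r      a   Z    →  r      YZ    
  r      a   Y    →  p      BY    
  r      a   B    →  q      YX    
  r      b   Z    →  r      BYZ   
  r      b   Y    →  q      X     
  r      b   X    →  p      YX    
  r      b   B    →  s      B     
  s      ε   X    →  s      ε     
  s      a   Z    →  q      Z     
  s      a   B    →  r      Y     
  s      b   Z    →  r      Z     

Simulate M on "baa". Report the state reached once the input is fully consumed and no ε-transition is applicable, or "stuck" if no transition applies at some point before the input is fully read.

p

(p, baa, Z) ⊢ (q, baa, XZ) ⊢ (s, aa, Z) ⊢ (q, a, Z) ⊢ (p, ε, BZ)
All input consumed; M is in state p.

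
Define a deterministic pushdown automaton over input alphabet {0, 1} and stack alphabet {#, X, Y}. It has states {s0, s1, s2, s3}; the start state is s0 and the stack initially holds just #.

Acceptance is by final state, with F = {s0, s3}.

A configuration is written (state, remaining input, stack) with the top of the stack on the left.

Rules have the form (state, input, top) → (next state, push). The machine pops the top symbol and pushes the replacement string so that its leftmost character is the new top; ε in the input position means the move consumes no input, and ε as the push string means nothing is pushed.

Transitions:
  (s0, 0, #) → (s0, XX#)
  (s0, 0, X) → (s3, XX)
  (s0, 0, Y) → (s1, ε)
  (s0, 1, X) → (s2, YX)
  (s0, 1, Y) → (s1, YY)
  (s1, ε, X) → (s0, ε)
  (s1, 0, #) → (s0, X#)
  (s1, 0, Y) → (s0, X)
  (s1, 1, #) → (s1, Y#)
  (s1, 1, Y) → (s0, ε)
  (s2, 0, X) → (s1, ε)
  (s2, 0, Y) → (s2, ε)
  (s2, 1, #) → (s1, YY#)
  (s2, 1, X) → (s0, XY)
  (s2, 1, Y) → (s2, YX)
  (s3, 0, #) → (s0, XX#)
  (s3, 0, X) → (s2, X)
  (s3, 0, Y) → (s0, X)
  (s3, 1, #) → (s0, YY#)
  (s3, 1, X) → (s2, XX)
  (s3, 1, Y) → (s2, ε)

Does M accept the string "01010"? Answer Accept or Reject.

(s0, 01010, #)
  read 0, top #: go to s0, push XX# → (s0, 1010, XX#)
  read 1, top X: go to s2, push YX → (s2, 010, YXX#)
  read 0, top Y: go to s2, push ε → (s2, 10, XX#)
  read 1, top X: go to s0, push XY → (s0, 0, XYX#)
  read 0, top X: go to s3, push XX → (s3, ε, XXYX#)
All input consumed; state s3 ∈ F.

Accept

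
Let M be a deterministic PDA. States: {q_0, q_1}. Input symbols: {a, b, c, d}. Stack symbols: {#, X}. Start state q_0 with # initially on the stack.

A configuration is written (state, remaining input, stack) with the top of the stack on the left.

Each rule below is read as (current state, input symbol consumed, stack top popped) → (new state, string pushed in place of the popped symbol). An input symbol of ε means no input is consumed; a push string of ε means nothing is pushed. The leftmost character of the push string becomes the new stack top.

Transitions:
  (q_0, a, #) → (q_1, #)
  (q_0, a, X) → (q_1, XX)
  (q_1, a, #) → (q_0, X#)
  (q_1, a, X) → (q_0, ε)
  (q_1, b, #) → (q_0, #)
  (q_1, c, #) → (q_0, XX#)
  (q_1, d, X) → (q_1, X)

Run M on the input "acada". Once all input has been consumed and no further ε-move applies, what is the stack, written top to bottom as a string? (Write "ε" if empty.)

(q_0, acada, #)
  read a, top #: go to q_1, push # → (q_1, cada, #)
  read c, top #: go to q_0, push XX# → (q_0, ada, XX#)
  read a, top X: go to q_1, push XX → (q_1, da, XXX#)
  read d, top X: go to q_1, push X → (q_1, a, XXX#)
  read a, top X: go to q_0, push ε → (q_0, ε, XX#)
All input consumed in state q_0 with stack XX#.

XX#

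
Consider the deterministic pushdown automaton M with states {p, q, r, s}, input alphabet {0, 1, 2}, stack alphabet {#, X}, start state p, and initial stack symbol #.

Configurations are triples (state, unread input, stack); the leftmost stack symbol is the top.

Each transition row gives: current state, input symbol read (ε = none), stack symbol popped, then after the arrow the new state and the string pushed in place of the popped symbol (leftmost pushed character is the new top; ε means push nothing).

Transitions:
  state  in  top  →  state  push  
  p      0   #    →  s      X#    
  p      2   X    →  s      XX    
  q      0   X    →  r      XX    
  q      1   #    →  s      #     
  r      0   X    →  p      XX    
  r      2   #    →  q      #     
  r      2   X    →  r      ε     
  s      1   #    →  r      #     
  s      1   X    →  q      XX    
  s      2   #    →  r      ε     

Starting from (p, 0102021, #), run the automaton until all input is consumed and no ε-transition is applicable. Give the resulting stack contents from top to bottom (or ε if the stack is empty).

XXXXX#

(p, 0102021, #)
  read 0, top #: go to s, push X# → (s, 102021, X#)
  read 1, top X: go to q, push XX → (q, 02021, XX#)
  read 0, top X: go to r, push XX → (r, 2021, XXX#)
  read 2, top X: go to r, push ε → (r, 021, XX#)
  read 0, top X: go to p, push XX → (p, 21, XXX#)
  read 2, top X: go to s, push XX → (s, 1, XXXX#)
  read 1, top X: go to q, push XX → (q, ε, XXXXX#)
All input consumed in state q with stack XXXXX#.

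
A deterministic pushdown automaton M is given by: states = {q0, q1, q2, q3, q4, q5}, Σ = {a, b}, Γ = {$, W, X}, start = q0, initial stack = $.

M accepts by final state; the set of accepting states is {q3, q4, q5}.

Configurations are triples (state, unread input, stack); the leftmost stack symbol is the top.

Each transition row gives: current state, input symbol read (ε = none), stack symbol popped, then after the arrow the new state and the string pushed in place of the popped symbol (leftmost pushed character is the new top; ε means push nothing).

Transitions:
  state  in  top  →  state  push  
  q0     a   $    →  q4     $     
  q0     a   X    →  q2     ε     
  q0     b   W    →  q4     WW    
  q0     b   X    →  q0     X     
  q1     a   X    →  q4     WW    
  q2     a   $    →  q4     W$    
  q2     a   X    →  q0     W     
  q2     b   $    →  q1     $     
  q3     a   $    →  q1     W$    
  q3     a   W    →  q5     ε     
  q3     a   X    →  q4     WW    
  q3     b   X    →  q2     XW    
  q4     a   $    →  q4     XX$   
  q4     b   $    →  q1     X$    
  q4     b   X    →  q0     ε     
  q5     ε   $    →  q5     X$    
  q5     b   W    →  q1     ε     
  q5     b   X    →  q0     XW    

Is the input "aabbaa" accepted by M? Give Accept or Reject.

(q0, aabbaa, $)
  read a, top $: go to q4, push $ → (q4, abbaa, $)
  read a, top $: go to q4, push XX$ → (q4, bbaa, XX$)
  read b, top X: go to q0, push ε → (q0, baa, X$)
  read b, top X: go to q0, push X → (q0, aa, X$)
  read a, top X: go to q2, push ε → (q2, a, $)
  read a, top $: go to q4, push W$ → (q4, ε, W$)
All input consumed; state q4 ∈ F.

Accept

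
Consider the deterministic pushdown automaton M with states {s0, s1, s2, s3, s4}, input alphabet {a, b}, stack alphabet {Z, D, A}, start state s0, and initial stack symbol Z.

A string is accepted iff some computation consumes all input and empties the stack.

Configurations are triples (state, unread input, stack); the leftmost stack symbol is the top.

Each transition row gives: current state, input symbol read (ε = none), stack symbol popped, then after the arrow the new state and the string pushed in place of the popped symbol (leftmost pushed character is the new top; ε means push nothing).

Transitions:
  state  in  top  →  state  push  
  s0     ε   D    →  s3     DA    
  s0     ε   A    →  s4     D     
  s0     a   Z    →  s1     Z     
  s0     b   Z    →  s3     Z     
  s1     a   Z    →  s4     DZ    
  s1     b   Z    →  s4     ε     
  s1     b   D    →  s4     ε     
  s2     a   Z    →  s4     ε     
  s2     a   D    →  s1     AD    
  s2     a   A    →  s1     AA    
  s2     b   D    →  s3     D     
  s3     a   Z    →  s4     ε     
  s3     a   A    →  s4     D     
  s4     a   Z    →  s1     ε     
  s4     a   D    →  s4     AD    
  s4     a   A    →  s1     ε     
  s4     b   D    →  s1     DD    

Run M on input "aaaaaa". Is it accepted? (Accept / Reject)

(s0, aaaaaa, Z) ⊢ (s1, aaaaa, Z) ⊢ (s4, aaaa, DZ) ⊢ (s4, aaa, ADZ) ⊢ (s1, aa, DZ)
No transition applies at (s1, aa, DZ); input not fully consumed.

Reject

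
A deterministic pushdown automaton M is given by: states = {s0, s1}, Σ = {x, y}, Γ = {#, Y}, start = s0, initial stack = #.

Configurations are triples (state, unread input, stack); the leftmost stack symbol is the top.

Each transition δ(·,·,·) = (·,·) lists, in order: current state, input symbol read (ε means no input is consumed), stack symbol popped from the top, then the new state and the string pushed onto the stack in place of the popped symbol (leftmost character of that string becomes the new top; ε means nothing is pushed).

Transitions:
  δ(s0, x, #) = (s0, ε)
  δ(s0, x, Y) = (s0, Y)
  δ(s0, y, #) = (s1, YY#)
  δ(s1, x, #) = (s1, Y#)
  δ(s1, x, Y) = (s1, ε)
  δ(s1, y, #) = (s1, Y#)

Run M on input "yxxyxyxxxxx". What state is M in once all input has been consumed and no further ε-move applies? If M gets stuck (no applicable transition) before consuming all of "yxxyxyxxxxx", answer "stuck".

(s0, yxxyxyxxxxx, #)
  read y, top #: go to s1, push YY# → (s1, xxyxyxxxxx, YY#)
  read x, top Y: go to s1, push ε → (s1, xyxyxxxxx, Y#)
  read x, top Y: go to s1, push ε → (s1, yxyxxxxx, #)
  read y, top #: go to s1, push Y# → (s1, xyxxxxx, Y#)
  read x, top Y: go to s1, push ε → (s1, yxxxxx, #)
  read y, top #: go to s1, push Y# → (s1, xxxxx, Y#)
  read x, top Y: go to s1, push ε → (s1, xxxx, #)
  read x, top #: go to s1, push Y# → (s1, xxx, Y#)
  read x, top Y: go to s1, push ε → (s1, xx, #)
  read x, top #: go to s1, push Y# → (s1, x, Y#)
  read x, top Y: go to s1, push ε → (s1, ε, #)
All input consumed; M is in state s1.

s1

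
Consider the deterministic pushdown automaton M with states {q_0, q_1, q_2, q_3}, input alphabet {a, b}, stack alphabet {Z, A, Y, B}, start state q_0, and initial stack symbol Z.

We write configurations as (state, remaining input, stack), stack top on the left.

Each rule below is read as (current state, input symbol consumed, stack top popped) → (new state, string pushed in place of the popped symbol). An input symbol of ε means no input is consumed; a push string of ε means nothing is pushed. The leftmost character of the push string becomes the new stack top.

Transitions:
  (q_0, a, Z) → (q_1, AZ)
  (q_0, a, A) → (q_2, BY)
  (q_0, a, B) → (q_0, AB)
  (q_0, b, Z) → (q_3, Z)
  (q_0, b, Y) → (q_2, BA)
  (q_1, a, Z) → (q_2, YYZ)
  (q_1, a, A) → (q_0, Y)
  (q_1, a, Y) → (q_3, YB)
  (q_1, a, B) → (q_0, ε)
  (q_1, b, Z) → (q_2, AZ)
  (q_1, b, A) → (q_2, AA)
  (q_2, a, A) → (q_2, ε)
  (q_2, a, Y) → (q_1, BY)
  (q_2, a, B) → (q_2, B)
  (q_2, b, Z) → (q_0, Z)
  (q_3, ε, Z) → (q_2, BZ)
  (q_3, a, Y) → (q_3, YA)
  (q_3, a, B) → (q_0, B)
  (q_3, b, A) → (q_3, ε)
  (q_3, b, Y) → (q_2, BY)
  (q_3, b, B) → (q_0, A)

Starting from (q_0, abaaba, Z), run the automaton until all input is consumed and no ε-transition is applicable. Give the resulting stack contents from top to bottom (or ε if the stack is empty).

(q_0, abaaba, Z) ⊢ (q_1, baaba, AZ) ⊢ (q_2, aaba, AAZ) ⊢ (q_2, aba, AZ) ⊢ (q_2, ba, Z) ⊢ (q_0, a, Z) ⊢ (q_1, ε, AZ)
All input consumed in state q_1 with stack AZ.

AZ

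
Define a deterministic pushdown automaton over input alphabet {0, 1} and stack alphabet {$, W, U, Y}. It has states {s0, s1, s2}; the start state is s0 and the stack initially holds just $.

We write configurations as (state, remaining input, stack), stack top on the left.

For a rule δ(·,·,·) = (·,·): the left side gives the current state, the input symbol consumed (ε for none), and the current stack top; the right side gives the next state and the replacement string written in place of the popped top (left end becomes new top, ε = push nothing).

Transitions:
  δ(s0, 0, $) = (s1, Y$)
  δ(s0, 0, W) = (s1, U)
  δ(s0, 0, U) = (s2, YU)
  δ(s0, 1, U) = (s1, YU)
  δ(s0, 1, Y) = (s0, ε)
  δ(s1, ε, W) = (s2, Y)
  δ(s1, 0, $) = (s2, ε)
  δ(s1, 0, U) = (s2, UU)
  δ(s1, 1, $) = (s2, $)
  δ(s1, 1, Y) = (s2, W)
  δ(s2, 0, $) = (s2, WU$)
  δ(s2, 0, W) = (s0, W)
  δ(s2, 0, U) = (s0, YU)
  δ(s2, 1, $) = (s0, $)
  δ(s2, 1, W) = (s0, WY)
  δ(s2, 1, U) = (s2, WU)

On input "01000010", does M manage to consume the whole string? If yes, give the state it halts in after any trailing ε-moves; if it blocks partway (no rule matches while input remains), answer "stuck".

(s0, 01000010, $) ⊢ (s1, 1000010, Y$) ⊢ (s2, 000010, W$) ⊢ (s0, 00010, W$) ⊢ (s1, 0010, U$) ⊢ (s2, 010, UU$) ⊢ (s0, 10, YUU$) ⊢ (s0, 0, UU$) ⊢ (s2, ε, YUU$)
All input consumed; M is in state s2.

s2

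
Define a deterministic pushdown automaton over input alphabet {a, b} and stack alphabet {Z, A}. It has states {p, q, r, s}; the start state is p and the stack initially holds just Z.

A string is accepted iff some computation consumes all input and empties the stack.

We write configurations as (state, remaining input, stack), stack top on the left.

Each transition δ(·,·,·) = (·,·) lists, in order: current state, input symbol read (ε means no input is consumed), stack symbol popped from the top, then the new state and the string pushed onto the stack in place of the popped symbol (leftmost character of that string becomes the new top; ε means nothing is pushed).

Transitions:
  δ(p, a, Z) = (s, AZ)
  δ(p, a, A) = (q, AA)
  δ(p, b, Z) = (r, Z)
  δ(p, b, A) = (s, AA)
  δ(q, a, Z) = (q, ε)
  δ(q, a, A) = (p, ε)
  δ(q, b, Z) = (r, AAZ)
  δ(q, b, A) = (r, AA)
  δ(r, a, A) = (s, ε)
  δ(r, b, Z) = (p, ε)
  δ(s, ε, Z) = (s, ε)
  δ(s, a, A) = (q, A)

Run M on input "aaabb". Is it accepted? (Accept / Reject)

(p, aaabb, Z)
  read a, top Z: go to s, push AZ → (s, aabb, AZ)
  read a, top A: go to q, push A → (q, abb, AZ)
  read a, top A: go to p, push ε → (p, bb, Z)
  read b, top Z: go to r, push Z → (r, b, Z)
  read b, top Z: go to p, push ε → (p, ε, ε)
All input consumed and the stack is empty.

Accept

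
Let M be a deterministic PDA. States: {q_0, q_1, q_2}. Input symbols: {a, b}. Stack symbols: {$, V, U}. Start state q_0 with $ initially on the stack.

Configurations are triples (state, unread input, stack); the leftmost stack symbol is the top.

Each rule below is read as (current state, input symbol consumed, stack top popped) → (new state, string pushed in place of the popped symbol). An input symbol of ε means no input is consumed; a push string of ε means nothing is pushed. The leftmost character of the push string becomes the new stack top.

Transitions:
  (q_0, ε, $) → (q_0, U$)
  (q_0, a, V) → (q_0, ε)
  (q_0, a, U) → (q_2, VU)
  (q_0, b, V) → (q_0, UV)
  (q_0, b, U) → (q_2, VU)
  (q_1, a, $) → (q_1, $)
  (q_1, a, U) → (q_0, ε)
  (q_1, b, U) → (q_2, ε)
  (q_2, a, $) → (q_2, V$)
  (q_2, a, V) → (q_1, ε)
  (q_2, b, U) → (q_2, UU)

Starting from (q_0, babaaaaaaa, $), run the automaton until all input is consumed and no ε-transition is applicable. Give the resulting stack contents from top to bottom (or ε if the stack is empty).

$

(q_0, babaaaaaaa, $)
  ε-move, top $: go to q_0, push U$ → (q_0, babaaaaaaa, U$)
  read b, top U: go to q_2, push VU → (q_2, abaaaaaaa, VU$)
  read a, top V: go to q_1, push ε → (q_1, baaaaaaa, U$)
  read b, top U: go to q_2, push ε → (q_2, aaaaaaa, $)
  read a, top $: go to q_2, push V$ → (q_2, aaaaaa, V$)
  read a, top V: go to q_1, push ε → (q_1, aaaaa, $)
  read a, top $: go to q_1, push $ → (q_1, aaaa, $)
  read a, top $: go to q_1, push $ → (q_1, aaa, $)
  read a, top $: go to q_1, push $ → (q_1, aa, $)
  read a, top $: go to q_1, push $ → (q_1, a, $)
  read a, top $: go to q_1, push $ → (q_1, ε, $)
All input consumed in state q_1 with stack $.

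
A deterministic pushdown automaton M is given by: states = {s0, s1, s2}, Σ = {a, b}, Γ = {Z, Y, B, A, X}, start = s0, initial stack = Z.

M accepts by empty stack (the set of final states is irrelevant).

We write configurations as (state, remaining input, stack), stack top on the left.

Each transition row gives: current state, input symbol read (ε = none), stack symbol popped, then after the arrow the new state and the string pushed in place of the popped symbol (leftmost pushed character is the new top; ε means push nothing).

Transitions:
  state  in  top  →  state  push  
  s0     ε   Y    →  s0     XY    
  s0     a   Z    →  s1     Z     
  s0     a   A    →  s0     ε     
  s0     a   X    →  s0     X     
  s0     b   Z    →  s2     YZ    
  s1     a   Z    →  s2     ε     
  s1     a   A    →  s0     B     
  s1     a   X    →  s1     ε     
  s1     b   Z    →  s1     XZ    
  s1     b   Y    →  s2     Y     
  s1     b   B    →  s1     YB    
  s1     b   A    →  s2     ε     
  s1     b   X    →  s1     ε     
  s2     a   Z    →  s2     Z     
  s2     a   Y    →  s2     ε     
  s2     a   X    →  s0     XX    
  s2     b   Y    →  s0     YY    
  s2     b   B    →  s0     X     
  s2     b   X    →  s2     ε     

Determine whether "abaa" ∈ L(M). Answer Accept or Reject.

(s0, abaa, Z)
  read a, top Z: go to s1, push Z → (s1, baa, Z)
  read b, top Z: go to s1, push XZ → (s1, aa, XZ)
  read a, top X: go to s1, push ε → (s1, a, Z)
  read a, top Z: go to s2, push ε → (s2, ε, ε)
All input consumed and the stack is empty.

Accept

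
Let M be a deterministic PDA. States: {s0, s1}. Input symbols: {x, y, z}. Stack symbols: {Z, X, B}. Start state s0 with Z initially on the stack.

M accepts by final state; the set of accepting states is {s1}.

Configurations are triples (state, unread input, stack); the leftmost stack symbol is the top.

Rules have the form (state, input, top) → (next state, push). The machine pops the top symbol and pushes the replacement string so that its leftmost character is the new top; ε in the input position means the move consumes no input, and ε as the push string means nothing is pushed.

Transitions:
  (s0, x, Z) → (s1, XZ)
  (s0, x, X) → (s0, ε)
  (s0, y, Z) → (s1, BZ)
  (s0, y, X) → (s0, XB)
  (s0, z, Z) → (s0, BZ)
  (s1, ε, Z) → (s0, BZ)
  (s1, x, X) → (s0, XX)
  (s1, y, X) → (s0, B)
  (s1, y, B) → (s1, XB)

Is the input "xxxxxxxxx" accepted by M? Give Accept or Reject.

(s0, xxxxxxxxx, Z)
  read x, top Z: go to s1, push XZ → (s1, xxxxxxxx, XZ)
  read x, top X: go to s0, push XX → (s0, xxxxxxx, XXZ)
  read x, top X: go to s0, push ε → (s0, xxxxxx, XZ)
  read x, top X: go to s0, push ε → (s0, xxxxx, Z)
  read x, top Z: go to s1, push XZ → (s1, xxxx, XZ)
  read x, top X: go to s0, push XX → (s0, xxx, XXZ)
  read x, top X: go to s0, push ε → (s0, xx, XZ)
  read x, top X: go to s0, push ε → (s0, x, Z)
  read x, top Z: go to s1, push XZ → (s1, ε, XZ)
All input consumed; state s1 ∈ F.

Accept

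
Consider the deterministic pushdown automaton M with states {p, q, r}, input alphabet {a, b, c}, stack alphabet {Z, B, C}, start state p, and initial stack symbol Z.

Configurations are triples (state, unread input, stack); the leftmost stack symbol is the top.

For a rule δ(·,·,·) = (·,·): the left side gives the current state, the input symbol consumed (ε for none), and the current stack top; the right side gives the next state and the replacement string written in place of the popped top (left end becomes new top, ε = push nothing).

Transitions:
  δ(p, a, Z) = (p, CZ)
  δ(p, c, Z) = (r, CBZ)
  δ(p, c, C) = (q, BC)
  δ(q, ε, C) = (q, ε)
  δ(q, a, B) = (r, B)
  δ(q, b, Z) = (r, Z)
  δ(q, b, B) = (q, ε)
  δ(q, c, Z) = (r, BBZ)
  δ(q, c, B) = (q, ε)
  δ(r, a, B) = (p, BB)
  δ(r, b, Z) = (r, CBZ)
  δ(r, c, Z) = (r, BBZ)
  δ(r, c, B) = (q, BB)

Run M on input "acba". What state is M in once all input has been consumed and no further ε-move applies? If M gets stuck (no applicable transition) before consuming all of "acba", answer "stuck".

(p, acba, Z)
  read a, top Z: go to p, push CZ → (p, cba, CZ)
  read c, top C: go to q, push BC → (q, ba, BCZ)
  read b, top B: go to q, push ε → (q, a, CZ)
  ε-move, top C: go to q, push ε → (q, a, Z)
No transition for (q, a, top Z); M blocks with input a remaining.

stuck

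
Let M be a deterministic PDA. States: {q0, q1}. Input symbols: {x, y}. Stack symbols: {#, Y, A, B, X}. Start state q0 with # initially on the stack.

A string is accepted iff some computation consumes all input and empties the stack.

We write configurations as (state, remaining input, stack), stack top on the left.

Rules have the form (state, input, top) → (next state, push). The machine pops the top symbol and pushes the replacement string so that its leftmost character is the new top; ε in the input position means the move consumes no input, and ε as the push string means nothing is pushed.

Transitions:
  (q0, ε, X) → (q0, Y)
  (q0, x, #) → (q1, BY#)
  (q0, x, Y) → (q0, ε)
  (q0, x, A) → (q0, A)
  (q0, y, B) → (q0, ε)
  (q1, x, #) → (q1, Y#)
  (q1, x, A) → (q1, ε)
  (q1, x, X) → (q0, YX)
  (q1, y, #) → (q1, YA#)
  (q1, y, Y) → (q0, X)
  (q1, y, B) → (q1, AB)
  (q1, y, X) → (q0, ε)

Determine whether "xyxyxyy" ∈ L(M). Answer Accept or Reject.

(q0, xyxyxyy, #)
  read x, top #: go to q1, push BY# → (q1, yxyxyy, BY#)
  read y, top B: go to q1, push AB → (q1, xyxyy, ABY#)
  read x, top A: go to q1, push ε → (q1, yxyy, BY#)
  read y, top B: go to q1, push AB → (q1, xyy, ABY#)
  read x, top A: go to q1, push ε → (q1, yy, BY#)
  read y, top B: go to q1, push AB → (q1, y, ABY#)
No transition applies at (q1, y, ABY#); input not fully consumed.

Reject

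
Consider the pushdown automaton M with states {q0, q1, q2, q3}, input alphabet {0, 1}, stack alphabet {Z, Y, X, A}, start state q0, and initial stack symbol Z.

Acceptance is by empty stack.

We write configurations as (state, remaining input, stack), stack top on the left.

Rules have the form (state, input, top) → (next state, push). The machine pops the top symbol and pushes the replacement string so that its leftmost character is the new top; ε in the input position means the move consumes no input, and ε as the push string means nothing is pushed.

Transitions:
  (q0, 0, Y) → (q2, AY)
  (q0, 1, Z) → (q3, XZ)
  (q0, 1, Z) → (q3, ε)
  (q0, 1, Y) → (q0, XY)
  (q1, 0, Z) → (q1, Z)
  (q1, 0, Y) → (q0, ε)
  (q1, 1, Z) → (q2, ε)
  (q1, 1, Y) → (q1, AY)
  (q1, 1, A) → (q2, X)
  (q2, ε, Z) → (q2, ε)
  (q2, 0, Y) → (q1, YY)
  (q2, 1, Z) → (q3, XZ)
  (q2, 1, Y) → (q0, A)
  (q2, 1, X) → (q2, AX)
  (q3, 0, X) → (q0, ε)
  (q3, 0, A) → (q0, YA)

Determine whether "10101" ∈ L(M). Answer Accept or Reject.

One accepting computation: (q0, 10101, Z) ⊢ (q3, 0101, XZ) ⊢ (q0, 101, Z) ⊢ (q3, 01, XZ) ⊢ (q0, 1, Z) ⊢ (q3, ε, ε)
All input consumed and the stack is empty.

Accept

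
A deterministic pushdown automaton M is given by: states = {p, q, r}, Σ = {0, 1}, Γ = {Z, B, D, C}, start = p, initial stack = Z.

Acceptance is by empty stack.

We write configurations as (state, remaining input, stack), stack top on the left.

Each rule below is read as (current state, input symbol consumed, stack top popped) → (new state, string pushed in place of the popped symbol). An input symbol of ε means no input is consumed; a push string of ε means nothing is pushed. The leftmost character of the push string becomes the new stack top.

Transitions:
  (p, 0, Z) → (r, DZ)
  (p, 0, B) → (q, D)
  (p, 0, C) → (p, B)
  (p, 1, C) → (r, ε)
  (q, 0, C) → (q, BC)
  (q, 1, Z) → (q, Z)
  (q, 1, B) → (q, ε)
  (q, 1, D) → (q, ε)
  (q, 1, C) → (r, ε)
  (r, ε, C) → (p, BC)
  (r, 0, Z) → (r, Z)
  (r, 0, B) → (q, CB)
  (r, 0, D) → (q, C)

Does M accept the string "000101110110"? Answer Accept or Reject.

(p, 000101110110, Z) ⊢ (r, 00101110110, DZ) ⊢ (q, 0101110110, CZ) ⊢ (q, 101110110, BCZ) ⊢ (q, 01110110, CZ) ⊢ (q, 1110110, BCZ) ⊢ (q, 110110, CZ) ⊢ (r, 10110, Z)
No transition applies at (r, 10110, Z); input not fully consumed.

Reject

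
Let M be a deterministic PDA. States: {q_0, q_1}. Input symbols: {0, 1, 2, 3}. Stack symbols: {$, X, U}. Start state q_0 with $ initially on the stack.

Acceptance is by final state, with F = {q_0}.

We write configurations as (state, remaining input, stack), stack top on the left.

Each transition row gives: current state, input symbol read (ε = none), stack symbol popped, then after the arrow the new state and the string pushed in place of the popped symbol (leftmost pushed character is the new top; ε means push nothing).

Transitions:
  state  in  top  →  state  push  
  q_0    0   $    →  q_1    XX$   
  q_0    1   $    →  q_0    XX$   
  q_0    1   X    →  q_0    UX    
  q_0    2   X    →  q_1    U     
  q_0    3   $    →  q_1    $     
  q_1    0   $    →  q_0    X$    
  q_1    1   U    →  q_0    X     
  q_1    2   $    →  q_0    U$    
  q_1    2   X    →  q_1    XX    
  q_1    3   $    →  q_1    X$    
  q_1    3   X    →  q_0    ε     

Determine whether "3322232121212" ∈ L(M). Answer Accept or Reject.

Reject

(q_0, 3322232121212, $)
  read 3, top $: go to q_1, push $ → (q_1, 322232121212, $)
  read 3, top $: go to q_1, push X$ → (q_1, 22232121212, X$)
  read 2, top X: go to q_1, push XX → (q_1, 2232121212, XX$)
  read 2, top X: go to q_1, push XX → (q_1, 232121212, XXX$)
  read 2, top X: go to q_1, push XX → (q_1, 32121212, XXXX$)
  read 3, top X: go to q_0, push ε → (q_0, 2121212, XXX$)
  read 2, top X: go to q_1, push U → (q_1, 121212, UXX$)
  read 1, top U: go to q_0, push X → (q_0, 21212, XXX$)
  read 2, top X: go to q_1, push U → (q_1, 1212, UXX$)
  read 1, top U: go to q_0, push X → (q_0, 212, XXX$)
  read 2, top X: go to q_1, push U → (q_1, 12, UXX$)
  read 1, top U: go to q_0, push X → (q_0, 2, XXX$)
  read 2, top X: go to q_1, push U → (q_1, ε, UXX$)
All input consumed; state q_1 ∉ F and no further ε-move applies.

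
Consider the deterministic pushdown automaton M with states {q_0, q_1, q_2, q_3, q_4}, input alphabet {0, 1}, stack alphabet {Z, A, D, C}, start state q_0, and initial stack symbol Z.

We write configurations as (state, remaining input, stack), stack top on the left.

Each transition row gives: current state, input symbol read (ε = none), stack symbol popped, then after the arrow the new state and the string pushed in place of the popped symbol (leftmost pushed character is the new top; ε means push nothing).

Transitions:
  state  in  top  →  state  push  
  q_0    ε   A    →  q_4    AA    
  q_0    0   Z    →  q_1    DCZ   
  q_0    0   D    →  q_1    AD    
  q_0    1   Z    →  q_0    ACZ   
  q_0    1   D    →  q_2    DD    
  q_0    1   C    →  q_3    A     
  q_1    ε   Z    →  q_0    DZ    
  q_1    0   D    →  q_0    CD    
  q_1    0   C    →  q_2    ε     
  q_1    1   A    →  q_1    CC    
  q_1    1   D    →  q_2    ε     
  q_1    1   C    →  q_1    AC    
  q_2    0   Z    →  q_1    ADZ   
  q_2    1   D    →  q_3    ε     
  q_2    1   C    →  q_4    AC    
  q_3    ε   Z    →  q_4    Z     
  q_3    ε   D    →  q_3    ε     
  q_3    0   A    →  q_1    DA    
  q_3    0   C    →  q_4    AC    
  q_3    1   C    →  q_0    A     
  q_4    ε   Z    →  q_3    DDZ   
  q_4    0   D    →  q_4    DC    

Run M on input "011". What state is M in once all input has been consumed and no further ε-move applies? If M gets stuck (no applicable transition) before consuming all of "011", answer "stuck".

(q_0, 011, Z) ⊢ (q_1, 11, DCZ) ⊢ (q_2, 1, CZ) ⊢ (q_4, ε, ACZ)
All input consumed; M is in state q_4.

q_4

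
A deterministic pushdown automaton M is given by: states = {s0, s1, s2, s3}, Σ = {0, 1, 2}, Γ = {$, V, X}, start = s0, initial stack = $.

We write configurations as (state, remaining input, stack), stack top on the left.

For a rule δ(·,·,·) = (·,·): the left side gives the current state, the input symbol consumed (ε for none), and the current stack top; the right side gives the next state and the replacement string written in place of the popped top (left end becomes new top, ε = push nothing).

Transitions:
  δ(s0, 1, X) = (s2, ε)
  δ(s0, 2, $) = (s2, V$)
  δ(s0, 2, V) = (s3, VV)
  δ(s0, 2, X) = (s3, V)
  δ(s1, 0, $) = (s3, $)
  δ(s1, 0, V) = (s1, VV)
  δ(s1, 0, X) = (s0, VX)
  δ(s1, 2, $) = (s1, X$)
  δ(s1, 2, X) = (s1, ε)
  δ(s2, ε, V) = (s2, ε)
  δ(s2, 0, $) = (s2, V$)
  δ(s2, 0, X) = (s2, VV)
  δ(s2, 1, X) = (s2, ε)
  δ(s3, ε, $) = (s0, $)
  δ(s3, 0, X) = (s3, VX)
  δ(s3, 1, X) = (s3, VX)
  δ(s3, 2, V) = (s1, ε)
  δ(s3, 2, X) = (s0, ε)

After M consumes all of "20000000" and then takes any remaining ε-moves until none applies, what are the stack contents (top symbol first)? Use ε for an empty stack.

$

(s0, 20000000, $)
  read 2, top $: go to s2, push V$ → (s2, 0000000, V$)
  ε-move, top V: go to s2, push ε → (s2, 0000000, $)
  read 0, top $: go to s2, push V$ → (s2, 000000, V$)
  ε-move, top V: go to s2, push ε → (s2, 000000, $)
  read 0, top $: go to s2, push V$ → (s2, 00000, V$)
  ε-move, top V: go to s2, push ε → (s2, 00000, $)
  read 0, top $: go to s2, push V$ → (s2, 0000, V$)
  ε-move, top V: go to s2, push ε → (s2, 0000, $)
  read 0, top $: go to s2, push V$ → (s2, 000, V$)
  ε-move, top V: go to s2, push ε → (s2, 000, $)
  read 0, top $: go to s2, push V$ → (s2, 00, V$)
  ε-move, top V: go to s2, push ε → (s2, 00, $)
  read 0, top $: go to s2, push V$ → (s2, 0, V$)
  ε-move, top V: go to s2, push ε → (s2, 0, $)
  read 0, top $: go to s2, push V$ → (s2, ε, V$)
  ε-move, top V: go to s2, push ε → (s2, ε, $)
All input consumed in state s2 with stack $.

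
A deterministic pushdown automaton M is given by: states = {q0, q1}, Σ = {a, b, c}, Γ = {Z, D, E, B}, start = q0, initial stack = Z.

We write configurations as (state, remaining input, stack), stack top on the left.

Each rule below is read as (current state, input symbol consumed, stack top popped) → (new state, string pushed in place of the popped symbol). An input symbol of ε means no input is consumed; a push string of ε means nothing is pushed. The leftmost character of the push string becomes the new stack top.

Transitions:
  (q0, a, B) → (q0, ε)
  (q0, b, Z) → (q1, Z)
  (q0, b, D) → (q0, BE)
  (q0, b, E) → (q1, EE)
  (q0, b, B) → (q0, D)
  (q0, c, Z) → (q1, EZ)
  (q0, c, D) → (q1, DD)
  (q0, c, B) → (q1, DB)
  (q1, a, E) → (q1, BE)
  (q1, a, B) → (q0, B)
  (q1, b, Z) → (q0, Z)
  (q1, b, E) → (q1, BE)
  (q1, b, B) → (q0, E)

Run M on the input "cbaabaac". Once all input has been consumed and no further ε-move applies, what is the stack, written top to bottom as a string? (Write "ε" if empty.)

DBEEZ

(q0, cbaabaac, Z)
  read c, top Z: go to q1, push EZ → (q1, baabaac, EZ)
  read b, top E: go to q1, push BE → (q1, aabaac, BEZ)
  read a, top B: go to q0, push B → (q0, abaac, BEZ)
  read a, top B: go to q0, push ε → (q0, baac, EZ)
  read b, top E: go to q1, push EE → (q1, aac, EEZ)
  read a, top E: go to q1, push BE → (q1, ac, BEEZ)
  read a, top B: go to q0, push B → (q0, c, BEEZ)
  read c, top B: go to q1, push DB → (q1, ε, DBEEZ)
All input consumed in state q1 with stack DBEEZ.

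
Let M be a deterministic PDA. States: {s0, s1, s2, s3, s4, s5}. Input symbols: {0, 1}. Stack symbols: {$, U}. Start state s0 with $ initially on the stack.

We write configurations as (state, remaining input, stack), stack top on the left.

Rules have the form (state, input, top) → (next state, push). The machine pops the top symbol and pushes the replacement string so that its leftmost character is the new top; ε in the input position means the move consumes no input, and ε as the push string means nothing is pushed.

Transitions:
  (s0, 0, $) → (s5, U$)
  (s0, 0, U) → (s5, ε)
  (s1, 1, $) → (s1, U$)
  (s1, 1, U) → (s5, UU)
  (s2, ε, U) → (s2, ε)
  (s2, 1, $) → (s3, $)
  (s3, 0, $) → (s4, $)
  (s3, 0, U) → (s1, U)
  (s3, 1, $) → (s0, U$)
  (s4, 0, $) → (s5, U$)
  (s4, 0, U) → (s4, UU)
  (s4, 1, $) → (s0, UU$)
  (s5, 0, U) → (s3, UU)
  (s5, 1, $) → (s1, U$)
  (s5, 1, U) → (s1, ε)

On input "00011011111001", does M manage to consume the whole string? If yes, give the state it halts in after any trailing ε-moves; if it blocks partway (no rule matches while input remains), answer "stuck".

stuck

(s0, 00011011111001, $)
  read 0, top $: go to s5, push U$ → (s5, 0011011111001, U$)
  read 0, top U: go to s3, push UU → (s3, 011011111001, UU$)
  read 0, top U: go to s1, push U → (s1, 11011111001, UU$)
  read 1, top U: go to s5, push UU → (s5, 1011111001, UUU$)
  read 1, top U: go to s1, push ε → (s1, 011111001, UU$)
No transition for (s1, 0, top U); M blocks with input 011111001 remaining.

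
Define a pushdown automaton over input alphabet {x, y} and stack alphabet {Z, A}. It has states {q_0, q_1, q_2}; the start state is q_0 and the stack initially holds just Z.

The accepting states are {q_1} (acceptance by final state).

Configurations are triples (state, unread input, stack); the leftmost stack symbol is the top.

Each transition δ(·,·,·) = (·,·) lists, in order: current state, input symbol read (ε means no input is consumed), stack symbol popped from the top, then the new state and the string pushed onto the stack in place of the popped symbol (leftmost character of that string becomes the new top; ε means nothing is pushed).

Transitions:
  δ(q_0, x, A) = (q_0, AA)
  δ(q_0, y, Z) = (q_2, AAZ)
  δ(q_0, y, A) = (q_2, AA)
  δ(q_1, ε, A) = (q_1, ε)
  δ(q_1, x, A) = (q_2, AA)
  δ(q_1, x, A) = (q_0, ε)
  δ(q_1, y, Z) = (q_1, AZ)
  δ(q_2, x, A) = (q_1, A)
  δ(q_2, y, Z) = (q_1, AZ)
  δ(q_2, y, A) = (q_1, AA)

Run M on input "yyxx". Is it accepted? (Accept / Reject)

Accept

One accepting computation: (q_0, yyxx, Z) ⊢ (q_2, yxx, AAZ) ⊢ (q_1, xx, AAAZ) ⊢ (q_2, x, AAAAZ) ⊢ (q_1, ε, AAAAZ)
All input consumed and state q_1 ∈ F.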